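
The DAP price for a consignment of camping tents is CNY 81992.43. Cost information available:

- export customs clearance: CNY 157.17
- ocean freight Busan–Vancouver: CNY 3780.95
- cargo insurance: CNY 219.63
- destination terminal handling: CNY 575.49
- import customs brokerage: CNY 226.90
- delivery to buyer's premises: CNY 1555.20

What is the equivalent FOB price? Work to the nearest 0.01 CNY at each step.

FOB price: CNY 75861.16

Not relevant to the conversion: export clearance — on the seller under both DAP and FOB; already in the DAP price and stays in the FOB price. brokerage — on the buyer under both terms; not part of either seller's price.
From DAP to FOB, the seller no longer bears: freight, insurance, destination terminal, delivery.
FOB price = 81992.43 − 3780.95 − 219.63 − 575.49 − 1555.20 = 75861.16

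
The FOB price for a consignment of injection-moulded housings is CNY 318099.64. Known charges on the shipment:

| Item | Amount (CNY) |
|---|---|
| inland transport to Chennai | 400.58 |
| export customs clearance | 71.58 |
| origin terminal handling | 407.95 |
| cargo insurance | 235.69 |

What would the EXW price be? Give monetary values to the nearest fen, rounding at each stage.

EXW price: CNY 317219.53

Not relevant to the conversion: insurance — on the buyer under both terms; not part of either seller's price.
From FOB to EXW, the seller no longer bears: inland to port, export clearance, origin terminal.
EXW price = 318099.64 − 400.58 − 71.58 − 407.95 = 317219.53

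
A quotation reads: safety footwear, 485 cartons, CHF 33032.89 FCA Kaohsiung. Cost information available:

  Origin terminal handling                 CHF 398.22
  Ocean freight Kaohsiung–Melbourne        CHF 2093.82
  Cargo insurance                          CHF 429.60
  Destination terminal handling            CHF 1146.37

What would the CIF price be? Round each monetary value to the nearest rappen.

CIF price: CHF 35954.53

Not relevant to the conversion: destination terminal — on the buyer under both terms; not part of either seller's price.
From FCA to CIF, the seller additionally bears: origin terminal, freight, insurance.
CIF price = 33032.89 + 398.22 + 2093.82 + 429.60 = 35954.53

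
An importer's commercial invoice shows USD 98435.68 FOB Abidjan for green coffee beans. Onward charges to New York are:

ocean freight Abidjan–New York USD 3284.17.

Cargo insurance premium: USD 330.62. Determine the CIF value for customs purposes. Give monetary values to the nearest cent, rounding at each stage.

CIF = FOB price + freight + insurance
CIF = 98435.68 + 3284.17 + 330.62 = 102050.47

CIF value: USD 102050.47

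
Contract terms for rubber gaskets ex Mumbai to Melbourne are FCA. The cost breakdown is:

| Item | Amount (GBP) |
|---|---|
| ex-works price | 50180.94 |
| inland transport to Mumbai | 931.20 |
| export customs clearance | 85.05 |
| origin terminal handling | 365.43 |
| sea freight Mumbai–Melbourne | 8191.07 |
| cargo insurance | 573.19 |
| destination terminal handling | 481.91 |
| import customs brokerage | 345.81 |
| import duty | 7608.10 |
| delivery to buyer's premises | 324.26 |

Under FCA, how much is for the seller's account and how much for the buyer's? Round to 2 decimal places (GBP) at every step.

FCA: the seller delivers export-cleared goods to the carrier; the buyer bears costs from that point.
Seller's account: goods 50180.94 + inland to port 931.20 + export clearance 85.05 = 51197.19
Buyer's account: origin terminal 365.43 + freight 8191.07 + insurance 573.19 + destination terminal 481.91 + brokerage 345.81 + duty 7608.10 + delivery 324.26 = 17889.77

Seller: GBP 51197.19; buyer: GBP 17889.77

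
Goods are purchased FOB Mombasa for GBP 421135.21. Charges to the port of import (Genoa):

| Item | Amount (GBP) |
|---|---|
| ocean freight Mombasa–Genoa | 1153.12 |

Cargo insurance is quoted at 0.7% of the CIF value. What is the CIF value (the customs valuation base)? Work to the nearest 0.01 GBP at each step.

Let C be the CIF value. C = FOB price + freight + 0.7% × C
C − 0.7% × C = 421135.21 + 1153.12
0.993 × C = 422288.33
C = 422288.33 / 0.993 = 425265.19
Insurance premium = 0.7% × 425265.19 = 2976.86

CIF value: GBP 425265.19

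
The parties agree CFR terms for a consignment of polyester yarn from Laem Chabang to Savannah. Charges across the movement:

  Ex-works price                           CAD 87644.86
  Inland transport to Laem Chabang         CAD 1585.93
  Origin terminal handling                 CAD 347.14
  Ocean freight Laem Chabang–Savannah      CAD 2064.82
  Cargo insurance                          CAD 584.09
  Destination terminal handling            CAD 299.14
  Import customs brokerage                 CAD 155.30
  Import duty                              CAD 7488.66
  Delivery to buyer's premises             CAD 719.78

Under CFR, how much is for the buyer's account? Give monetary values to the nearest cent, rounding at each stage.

Buyer's account: CAD 9246.97

CFR: the seller pays costs through ocean freight to the destination port, but not insurance.
Seller's account: goods 87644.86 + inland to port 1585.93 + origin terminal 347.14 + freight 2064.82 = 91642.75
Buyer's account: insurance 584.09 + destination terminal 299.14 + brokerage 155.30 + duty 7488.66 + delivery 719.78 = 9246.97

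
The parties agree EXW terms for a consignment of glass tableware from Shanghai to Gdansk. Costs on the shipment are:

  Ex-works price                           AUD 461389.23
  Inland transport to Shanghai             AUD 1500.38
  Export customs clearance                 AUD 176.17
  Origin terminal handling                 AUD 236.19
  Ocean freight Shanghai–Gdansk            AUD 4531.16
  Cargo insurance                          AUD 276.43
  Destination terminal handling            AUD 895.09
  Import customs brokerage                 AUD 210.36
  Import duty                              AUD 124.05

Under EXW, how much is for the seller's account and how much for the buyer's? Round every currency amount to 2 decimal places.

EXW: the seller makes goods available at their premises; the buyer bears all onward costs.
Seller's account: goods 461389.23 = 461389.23
Buyer's account: inland to port 1500.38 + export clearance 176.17 + origin terminal 236.19 + freight 4531.16 + insurance 276.43 + destination terminal 895.09 + brokerage 210.36 + duty 124.05 = 7949.83

Seller: AUD 461389.23; buyer: AUD 7949.83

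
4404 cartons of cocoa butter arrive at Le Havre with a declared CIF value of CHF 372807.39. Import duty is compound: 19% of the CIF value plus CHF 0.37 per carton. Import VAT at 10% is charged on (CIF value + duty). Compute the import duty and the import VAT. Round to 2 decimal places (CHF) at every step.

Ad valorem component: 372807.39 × 19% = 70833.40
Specific component: 4404 × 0.37 = 1629.48
Import duty = 70833.40 + 1629.48 = 72462.88
VAT base = CIF + duty = 372807.39 + 72462.88 = 445270.27
Import VAT = 445270.27 × 10% = 44527.03

Import duty: CHF 72462.88; import VAT: CHF 44527.03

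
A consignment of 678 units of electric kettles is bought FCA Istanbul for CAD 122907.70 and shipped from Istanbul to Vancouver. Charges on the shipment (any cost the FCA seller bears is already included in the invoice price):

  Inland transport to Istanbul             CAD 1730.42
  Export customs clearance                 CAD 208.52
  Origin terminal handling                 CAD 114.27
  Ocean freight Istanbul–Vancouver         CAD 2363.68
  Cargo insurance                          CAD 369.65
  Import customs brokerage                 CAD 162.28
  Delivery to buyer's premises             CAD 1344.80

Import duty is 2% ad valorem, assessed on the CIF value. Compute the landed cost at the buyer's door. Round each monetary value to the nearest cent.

Total landed cost: CAD 129777.49

FCA: the seller delivers export-cleared goods to the carrier; the buyer bears costs from that point.
Already in the invoice (seller's account under FCA): inland to port, export clearance — exclude.
CIF value = FCA price + origin terminal + freight + insurance = 122907.70 + 114.27 + 2363.68 + 369.65 = 125755.30
Import duty = 125755.30 × 2% = 2515.11
Buyer bears: origin terminal 114.27 + freight 2363.68 + insurance 369.65 + brokerage 162.28 + delivery 1344.80 + duty 2515.11 = 6869.79
Landed cost = invoice 122907.70 + 6869.79 = 129777.49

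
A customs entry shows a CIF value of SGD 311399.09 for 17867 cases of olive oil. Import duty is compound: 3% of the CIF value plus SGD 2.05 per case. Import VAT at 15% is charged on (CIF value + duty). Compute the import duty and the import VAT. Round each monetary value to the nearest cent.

Import duty: SGD 45969.32; import VAT: SGD 53605.26

Ad valorem component: 311399.09 × 3% = 9341.97
Specific component: 17867 × 2.05 = 36627.35
Import duty = 9341.97 + 36627.35 = 45969.32
VAT base = CIF + duty = 311399.09 + 45969.32 = 357368.41
Import VAT = 357368.41 × 15% = 53605.26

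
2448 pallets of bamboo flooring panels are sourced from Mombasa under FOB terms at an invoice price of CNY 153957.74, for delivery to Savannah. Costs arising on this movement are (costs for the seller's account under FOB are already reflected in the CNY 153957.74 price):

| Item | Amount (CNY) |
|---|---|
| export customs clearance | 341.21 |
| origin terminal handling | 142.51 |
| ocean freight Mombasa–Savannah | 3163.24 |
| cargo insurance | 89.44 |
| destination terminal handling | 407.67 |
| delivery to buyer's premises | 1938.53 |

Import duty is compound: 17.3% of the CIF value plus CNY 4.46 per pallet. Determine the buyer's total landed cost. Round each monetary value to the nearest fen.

FOB: the seller bears costs until goods are on board at the origin port; the buyer bears freight, insurance and all costs thereafter.
Already in the invoice (seller's account under FOB): export clearance, origin terminal — exclude.
CIF value = FOB price + freight + insurance = 153957.74 + 3163.24 + 89.44 = 157210.42
Ad valorem component: 157210.42 × 17.3% = 27197.40
Specific component: 2448 × 4.46 = 10918.08
Import duty = 27197.40 + 10918.08 = 38115.48
Buyer bears: freight 3163.24 + insurance 89.44 + destination terminal 407.67 + delivery 1938.53 + duty 38115.48 = 43714.36
Landed cost = invoice 153957.74 + 43714.36 = 197672.10

Total landed cost: CNY 197672.10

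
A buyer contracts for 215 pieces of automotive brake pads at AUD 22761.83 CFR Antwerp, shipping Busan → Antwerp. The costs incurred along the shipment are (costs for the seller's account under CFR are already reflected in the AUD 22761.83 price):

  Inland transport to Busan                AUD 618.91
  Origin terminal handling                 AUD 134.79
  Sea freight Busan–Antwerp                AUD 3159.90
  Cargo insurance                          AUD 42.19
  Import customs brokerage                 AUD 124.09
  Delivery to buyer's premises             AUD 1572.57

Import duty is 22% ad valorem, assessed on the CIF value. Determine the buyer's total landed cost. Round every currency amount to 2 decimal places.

CFR: the seller pays costs through ocean freight to the destination port, but not insurance.
Already in the invoice (seller's account under CFR): inland to port, origin terminal, freight — exclude.
CIF value = CFR price + insurance = 22761.83 + 42.19 = 22804.02
Import duty = 22804.02 × 22% = 5016.88
Buyer bears: insurance 42.19 + brokerage 124.09 + delivery 1572.57 + duty 5016.88 = 6755.73
Landed cost = invoice 22761.83 + 6755.73 = 29517.56

Total landed cost: AUD 29517.56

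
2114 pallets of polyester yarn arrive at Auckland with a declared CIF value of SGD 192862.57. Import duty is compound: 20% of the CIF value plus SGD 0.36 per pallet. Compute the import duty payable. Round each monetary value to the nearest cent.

Ad valorem component: 192862.57 × 20% = 38572.51
Specific component: 2114 × 0.36 = 761.04
Import duty = 38572.51 + 761.04 = 39333.55

Import duty: SGD 39333.55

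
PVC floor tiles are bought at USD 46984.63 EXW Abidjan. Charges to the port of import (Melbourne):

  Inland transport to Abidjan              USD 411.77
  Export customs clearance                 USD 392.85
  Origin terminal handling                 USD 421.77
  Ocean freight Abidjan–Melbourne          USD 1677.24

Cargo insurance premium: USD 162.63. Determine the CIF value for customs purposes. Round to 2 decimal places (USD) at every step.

CIF value: USD 50050.89

CIF = EXW price + pre-shipment costs + freight + insurance
CIF = 46984.63 + 411.77 + 392.85 + 421.77 + 1677.24 + 162.63 = 50050.89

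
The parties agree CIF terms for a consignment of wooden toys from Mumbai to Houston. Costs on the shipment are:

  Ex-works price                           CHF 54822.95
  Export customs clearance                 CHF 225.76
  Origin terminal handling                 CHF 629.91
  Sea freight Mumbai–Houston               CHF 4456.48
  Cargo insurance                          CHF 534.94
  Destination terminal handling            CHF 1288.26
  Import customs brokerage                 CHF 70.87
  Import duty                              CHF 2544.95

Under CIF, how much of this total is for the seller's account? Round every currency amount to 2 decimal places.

Seller's account: CHF 60670.04

CIF: the seller pays costs through ocean freight and marine insurance to the destination port.
Seller's account: goods 54822.95 + export clearance 225.76 + origin terminal 629.91 + freight 4456.48 + insurance 534.94 = 60670.04
Buyer's account: destination terminal 1288.26 + brokerage 70.87 + duty 2544.95 = 3904.08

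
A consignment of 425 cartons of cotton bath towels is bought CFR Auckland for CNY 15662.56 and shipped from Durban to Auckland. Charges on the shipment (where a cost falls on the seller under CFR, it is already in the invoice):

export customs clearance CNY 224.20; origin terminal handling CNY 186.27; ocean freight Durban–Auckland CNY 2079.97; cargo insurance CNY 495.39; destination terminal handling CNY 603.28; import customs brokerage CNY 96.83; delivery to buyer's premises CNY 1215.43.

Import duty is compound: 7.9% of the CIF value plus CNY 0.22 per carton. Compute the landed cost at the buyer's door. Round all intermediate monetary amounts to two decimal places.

CFR: the seller pays costs through ocean freight to the destination port, but not insurance.
Already in the invoice (seller's account under CFR): export clearance, origin terminal, freight — exclude.
CIF value = CFR price + insurance = 15662.56 + 495.39 = 16157.95
Ad valorem component: 16157.95 × 7.9% = 1276.48
Specific component: 425 × 0.22 = 93.50
Import duty = 1276.48 + 93.50 = 1369.98
Buyer bears: insurance 495.39 + destination terminal 603.28 + brokerage 96.83 + delivery 1215.43 + duty 1369.98 = 3780.91
Landed cost = invoice 15662.56 + 3780.91 = 19443.47

Total landed cost: CNY 19443.47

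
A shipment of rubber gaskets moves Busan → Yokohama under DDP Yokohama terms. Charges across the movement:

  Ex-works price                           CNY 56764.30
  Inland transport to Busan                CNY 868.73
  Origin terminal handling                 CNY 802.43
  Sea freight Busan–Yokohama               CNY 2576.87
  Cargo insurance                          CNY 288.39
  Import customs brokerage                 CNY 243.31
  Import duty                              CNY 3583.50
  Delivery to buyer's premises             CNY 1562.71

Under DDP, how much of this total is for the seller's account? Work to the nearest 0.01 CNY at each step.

Seller's account: CNY 66690.24

DDP: the seller bears all costs including import duty.
Seller's account: goods 56764.30 + inland to port 868.73 + origin terminal 802.43 + freight 2576.87 + insurance 288.39 + brokerage 243.31 + duty 3583.50 + delivery 1562.71 = 66690.24
Buyer's account: 0.00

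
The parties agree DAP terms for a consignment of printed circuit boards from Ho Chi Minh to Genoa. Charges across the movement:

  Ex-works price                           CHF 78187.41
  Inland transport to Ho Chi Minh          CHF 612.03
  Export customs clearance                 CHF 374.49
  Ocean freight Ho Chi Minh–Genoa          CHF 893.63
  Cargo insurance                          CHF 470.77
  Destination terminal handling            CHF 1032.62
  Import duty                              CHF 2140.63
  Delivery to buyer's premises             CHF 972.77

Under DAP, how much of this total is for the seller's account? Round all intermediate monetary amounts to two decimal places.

DAP: the seller bears all costs to the named destination except import duty and clearance.
Seller's account: goods 78187.41 + inland to port 612.03 + export clearance 374.49 + freight 893.63 + insurance 470.77 + destination terminal 1032.62 + delivery 972.77 = 82543.72
Buyer's account: duty 2140.63 = 2140.63

Seller's account: CHF 82543.72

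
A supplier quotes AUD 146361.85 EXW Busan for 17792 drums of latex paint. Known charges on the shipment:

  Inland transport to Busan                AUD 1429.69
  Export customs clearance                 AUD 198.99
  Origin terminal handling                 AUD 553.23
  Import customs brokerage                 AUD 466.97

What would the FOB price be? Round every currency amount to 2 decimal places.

Not relevant to the conversion: brokerage — on the buyer under both terms; not part of either seller's price.
From EXW to FOB, the seller additionally bears: inland to port, export clearance, origin terminal.
FOB price = 146361.85 + 1429.69 + 198.99 + 553.23 = 148543.76

FOB price: AUD 148543.76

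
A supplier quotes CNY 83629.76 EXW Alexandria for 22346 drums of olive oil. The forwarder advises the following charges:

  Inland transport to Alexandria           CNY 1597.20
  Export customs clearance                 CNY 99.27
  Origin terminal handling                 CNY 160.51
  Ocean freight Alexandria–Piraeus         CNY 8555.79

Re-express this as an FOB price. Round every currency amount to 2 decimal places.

FOB price: CNY 85486.74

Not relevant to the conversion: freight — on the buyer under both terms; not part of either seller's price.
From EXW to FOB, the seller additionally bears: inland to port, export clearance, origin terminal.
FOB price = 83629.76 + 1597.20 + 99.27 + 160.51 = 85486.74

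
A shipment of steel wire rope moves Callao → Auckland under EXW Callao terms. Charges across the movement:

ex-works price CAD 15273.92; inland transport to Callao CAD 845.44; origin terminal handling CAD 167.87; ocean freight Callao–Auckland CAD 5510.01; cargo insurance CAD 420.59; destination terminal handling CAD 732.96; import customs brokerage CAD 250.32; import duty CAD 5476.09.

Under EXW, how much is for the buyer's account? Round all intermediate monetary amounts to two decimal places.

Buyer's account: CAD 13403.28

EXW: the seller makes goods available at their premises; the buyer bears all onward costs.
Seller's account: goods 15273.92 = 15273.92
Buyer's account: inland to port 845.44 + origin terminal 167.87 + freight 5510.01 + insurance 420.59 + destination terminal 732.96 + brokerage 250.32 + duty 5476.09 = 13403.28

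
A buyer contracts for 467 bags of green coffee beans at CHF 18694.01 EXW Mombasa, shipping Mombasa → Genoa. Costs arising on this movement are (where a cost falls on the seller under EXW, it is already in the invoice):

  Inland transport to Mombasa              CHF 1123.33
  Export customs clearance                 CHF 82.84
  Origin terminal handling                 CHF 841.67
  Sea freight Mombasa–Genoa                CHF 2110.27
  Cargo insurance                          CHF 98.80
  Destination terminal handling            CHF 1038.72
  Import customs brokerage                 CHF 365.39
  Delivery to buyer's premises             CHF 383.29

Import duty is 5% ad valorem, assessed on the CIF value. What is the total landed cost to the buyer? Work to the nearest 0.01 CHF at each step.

Total landed cost: CHF 25885.87

EXW: the seller makes goods available at their premises; the buyer bears all onward costs.
CIF value = EXW price + inland to port + export clearance + origin terminal + freight + insurance = 18694.01 + 1123.33 + 82.84 + 841.67 + 2110.27 + 98.80 = 22950.92
Import duty = 22950.92 × 5% = 1147.55
Buyer bears: inland to port 1123.33 + export clearance 82.84 + origin terminal 841.67 + freight 2110.27 + insurance 98.80 + destination terminal 1038.72 + brokerage 365.39 + delivery 383.29 + duty 1147.55 = 7191.86
Landed cost = invoice 18694.01 + 7191.86 = 25885.87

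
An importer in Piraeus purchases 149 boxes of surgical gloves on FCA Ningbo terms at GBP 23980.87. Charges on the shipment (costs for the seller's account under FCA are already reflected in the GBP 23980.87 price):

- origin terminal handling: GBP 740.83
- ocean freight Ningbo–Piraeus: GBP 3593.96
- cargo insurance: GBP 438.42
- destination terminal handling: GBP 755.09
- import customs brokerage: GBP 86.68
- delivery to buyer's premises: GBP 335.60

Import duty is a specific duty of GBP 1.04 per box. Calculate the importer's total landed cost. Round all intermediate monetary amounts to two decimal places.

Total landed cost: GBP 30086.41

FCA: the seller delivers export-cleared goods to the carrier; the buyer bears costs from that point.
CIF value = FCA price + origin terminal + freight + insurance = 23980.87 + 740.83 + 3593.96 + 438.42 = 28754.08
Import duty = 149 × 1.04 = 154.96
Buyer bears: origin terminal 740.83 + freight 3593.96 + insurance 438.42 + destination terminal 755.09 + brokerage 86.68 + delivery 335.60 + duty 154.96 = 6105.54
Landed cost = invoice 23980.87 + 6105.54 = 30086.41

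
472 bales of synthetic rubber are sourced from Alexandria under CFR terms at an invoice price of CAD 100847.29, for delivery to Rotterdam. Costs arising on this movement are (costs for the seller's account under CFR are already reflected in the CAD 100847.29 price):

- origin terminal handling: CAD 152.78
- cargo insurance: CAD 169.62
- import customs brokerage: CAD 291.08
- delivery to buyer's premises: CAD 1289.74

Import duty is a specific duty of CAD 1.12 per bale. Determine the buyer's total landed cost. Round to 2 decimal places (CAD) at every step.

Total landed cost: CAD 103126.37

CFR: the seller pays costs through ocean freight to the destination port, but not insurance.
Already in the invoice (seller's account under CFR): origin terminal — exclude.
CIF value = CFR price + insurance = 100847.29 + 169.62 = 101016.91
Import duty = 472 × 1.12 = 528.64
Buyer bears: insurance 169.62 + brokerage 291.08 + delivery 1289.74 + duty 528.64 = 2279.08
Landed cost = invoice 100847.29 + 2279.08 = 103126.37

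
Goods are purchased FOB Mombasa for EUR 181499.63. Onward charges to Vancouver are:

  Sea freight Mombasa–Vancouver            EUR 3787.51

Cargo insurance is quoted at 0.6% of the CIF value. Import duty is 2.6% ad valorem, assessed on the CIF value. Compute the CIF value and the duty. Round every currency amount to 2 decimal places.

Let C be the CIF value. C = FOB price + freight + 0.6% × C
C − 0.6% × C = 181499.63 + 3787.51
0.994 × C = 185287.14
C = 185287.14 / 0.994 = 186405.57
Insurance premium = 0.6% × 186405.57 = 1118.43
Import duty = 186405.57 × 2.6% = 4846.54

CIF value: EUR 186405.57; import duty: EUR 4846.54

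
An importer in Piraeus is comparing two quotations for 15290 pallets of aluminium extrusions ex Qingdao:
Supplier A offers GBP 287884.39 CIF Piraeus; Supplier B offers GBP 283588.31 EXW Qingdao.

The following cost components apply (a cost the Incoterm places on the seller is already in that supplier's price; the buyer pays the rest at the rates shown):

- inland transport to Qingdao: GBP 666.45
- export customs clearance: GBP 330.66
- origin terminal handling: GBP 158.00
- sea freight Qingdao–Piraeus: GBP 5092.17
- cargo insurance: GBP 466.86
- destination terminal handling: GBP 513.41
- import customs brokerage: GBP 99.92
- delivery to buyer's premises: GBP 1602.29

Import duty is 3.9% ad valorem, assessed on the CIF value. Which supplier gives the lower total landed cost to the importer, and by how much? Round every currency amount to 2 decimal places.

Supplier A is cheaper by GBP 2512.37

Supplier A (CIF):
The CIF price already equals the CIF value: 287884.39
Import duty = 287884.39 × 3.9% = 11227.49
Buyer bears (A): 513.41 + 99.92 + 1602.29 = 2215.62
Landed cost (A) = invoice 287884.39 + 2215.62 + duty 11227.49 = 301327.50
Supplier B (EXW):
CIF value = EXW price + inland to port + export clearance + origin terminal + freight + insurance = 283588.31 + 666.45 + 330.66 + 158.00 + 5092.17 + 466.86 = 290302.45
Import duty = 290302.45 × 3.9% = 11321.80
Buyer bears (B): 666.45 + 330.66 + 158.00 + 5092.17 + 466.86 + 513.41 + 99.92 + 1602.29 = 8929.76
Landed cost (B) = invoice 283588.31 + 8929.76 + duty 11321.80 = 303839.87
Difference = |301327.50 − 303839.87| = 2512.37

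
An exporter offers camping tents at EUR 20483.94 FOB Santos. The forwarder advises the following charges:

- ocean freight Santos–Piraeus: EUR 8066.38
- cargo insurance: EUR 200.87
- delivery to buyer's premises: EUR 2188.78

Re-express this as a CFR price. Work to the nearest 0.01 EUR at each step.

Not relevant to the conversion: delivery, insurance — on the buyer under both terms; not part of either seller's price.
From FOB to CFR, the seller additionally bears: freight.
CFR price = 20483.94 + 8066.38 = 28550.32

CFR price: EUR 28550.32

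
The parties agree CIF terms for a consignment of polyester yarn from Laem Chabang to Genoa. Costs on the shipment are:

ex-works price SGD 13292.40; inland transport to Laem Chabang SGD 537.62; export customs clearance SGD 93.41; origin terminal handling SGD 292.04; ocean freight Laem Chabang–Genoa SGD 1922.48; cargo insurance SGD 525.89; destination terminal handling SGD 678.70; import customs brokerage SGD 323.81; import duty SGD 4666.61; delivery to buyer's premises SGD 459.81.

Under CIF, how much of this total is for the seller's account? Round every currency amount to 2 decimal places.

CIF: the seller pays costs through ocean freight and marine insurance to the destination port.
Seller's account: goods 13292.40 + inland to port 537.62 + export clearance 93.41 + origin terminal 292.04 + freight 1922.48 + insurance 525.89 = 16663.84
Buyer's account: destination terminal 678.70 + brokerage 323.81 + duty 4666.61 + delivery 459.81 = 6128.93

Seller's account: SGD 16663.84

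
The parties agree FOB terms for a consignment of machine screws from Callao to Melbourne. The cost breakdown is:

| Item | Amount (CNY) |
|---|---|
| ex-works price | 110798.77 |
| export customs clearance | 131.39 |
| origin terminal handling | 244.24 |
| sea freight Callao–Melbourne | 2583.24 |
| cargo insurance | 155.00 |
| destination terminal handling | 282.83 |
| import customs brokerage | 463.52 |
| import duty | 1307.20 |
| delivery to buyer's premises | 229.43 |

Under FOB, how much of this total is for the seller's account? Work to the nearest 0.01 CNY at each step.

FOB: the seller bears costs until goods are on board at the origin port; the buyer bears freight, insurance and all costs thereafter.
Seller's account: goods 110798.77 + export clearance 131.39 + origin terminal 244.24 = 111174.40
Buyer's account: freight 2583.24 + insurance 155.00 + destination terminal 282.83 + brokerage 463.52 + duty 1307.20 + delivery 229.43 = 5021.22

Seller's account: CNY 111174.40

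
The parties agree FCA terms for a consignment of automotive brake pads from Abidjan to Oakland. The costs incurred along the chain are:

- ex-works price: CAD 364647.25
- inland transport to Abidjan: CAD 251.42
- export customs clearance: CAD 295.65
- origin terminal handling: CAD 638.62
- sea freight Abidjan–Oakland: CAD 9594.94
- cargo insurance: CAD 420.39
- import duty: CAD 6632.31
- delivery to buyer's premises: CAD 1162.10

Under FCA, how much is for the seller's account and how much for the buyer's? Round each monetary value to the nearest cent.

FCA: the seller delivers export-cleared goods to the carrier; the buyer bears costs from that point.
Seller's account: goods 364647.25 + inland to port 251.42 + export clearance 295.65 = 365194.32
Buyer's account: origin terminal 638.62 + freight 9594.94 + insurance 420.39 + duty 6632.31 + delivery 1162.10 = 18448.36

Seller: CAD 365194.32; buyer: CAD 18448.36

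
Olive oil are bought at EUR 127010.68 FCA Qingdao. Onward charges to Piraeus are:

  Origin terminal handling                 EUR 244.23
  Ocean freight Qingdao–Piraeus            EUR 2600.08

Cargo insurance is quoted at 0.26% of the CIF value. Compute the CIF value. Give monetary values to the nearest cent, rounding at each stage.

CIF value: EUR 130193.49

Let C be the CIF value. C = FCA price + pre-shipment costs + freight + 0.26% × C
C − 0.26% × C = 127010.68 + 244.23 + 2600.08
0.9974 × C = 129854.99
C = 129854.99 / 0.9974 = 130193.49
Insurance premium = 0.26% × 130193.49 = 338.50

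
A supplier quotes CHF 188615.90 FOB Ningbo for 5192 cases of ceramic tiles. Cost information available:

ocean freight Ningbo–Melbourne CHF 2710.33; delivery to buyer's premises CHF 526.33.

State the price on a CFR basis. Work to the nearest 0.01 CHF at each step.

Not relevant to the conversion: delivery — on the buyer under both terms; not part of either seller's price.
From FOB to CFR, the seller additionally bears: freight.
CFR price = 188615.90 + 2710.33 = 191326.23

CFR price: CHF 191326.23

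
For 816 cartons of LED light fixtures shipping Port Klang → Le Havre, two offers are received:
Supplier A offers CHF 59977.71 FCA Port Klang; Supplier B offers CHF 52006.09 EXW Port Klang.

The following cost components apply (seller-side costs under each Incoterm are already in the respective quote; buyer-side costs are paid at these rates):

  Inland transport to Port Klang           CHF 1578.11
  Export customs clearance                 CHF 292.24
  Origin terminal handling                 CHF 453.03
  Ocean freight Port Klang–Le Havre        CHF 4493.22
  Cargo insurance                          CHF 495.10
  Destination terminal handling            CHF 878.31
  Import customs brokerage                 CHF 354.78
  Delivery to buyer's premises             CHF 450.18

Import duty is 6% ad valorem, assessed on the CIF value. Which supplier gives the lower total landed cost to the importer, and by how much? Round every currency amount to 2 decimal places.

Supplier B is cheaper by CHF 6467.34

Supplier A (FCA):
CIF value = FCA price + origin terminal + freight + insurance = 59977.71 + 453.03 + 4493.22 + 495.10 = 65419.06
Import duty = 65419.06 × 6% = 3925.14
Buyer bears (A): 453.03 + 4493.22 + 495.10 + 878.31 + 354.78 + 450.18 = 7124.62
Landed cost (A) = invoice 59977.71 + 7124.62 + duty 3925.14 = 71027.47
Supplier B (EXW):
CIF value = EXW price + inland to port + export clearance + origin terminal + freight + insurance = 52006.09 + 1578.11 + 292.24 + 453.03 + 4493.22 + 495.10 = 59317.79
Import duty = 59317.79 × 6% = 3559.07
Buyer bears (B): 1578.11 + 292.24 + 453.03 + 4493.22 + 495.10 + 878.31 + 354.78 + 450.18 = 8994.97
Landed cost (B) = invoice 52006.09 + 8994.97 + duty 3559.07 = 64560.13
Difference = |71027.47 − 64560.13| = 6467.34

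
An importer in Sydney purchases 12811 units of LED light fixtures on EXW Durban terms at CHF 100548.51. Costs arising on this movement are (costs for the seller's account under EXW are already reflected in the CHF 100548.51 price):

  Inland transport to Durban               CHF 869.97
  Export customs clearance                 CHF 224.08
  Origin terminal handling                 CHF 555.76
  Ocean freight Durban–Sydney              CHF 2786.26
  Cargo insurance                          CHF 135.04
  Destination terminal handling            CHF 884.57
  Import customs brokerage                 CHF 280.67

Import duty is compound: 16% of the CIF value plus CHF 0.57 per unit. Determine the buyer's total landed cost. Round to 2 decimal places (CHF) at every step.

EXW: the seller makes goods available at their premises; the buyer bears all onward costs.
CIF value = EXW price + inland to port + export clearance + origin terminal + freight + insurance = 100548.51 + 869.97 + 224.08 + 555.76 + 2786.26 + 135.04 = 105119.62
Ad valorem component: 105119.62 × 16% = 16819.14
Specific component: 12811 × 0.57 = 7302.27
Import duty = 16819.14 + 7302.27 = 24121.41
Buyer bears: inland to port 869.97 + export clearance 224.08 + origin terminal 555.76 + freight 2786.26 + insurance 135.04 + destination terminal 884.57 + brokerage 280.67 + duty 24121.41 = 29857.76
Landed cost = invoice 100548.51 + 29857.76 = 130406.27

Total landed cost: CHF 130406.27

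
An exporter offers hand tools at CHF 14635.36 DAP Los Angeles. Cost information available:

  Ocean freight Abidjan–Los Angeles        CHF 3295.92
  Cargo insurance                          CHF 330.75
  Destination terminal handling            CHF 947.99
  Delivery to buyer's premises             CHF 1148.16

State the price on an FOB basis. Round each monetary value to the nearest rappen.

From DAP to FOB, the seller no longer bears: freight, insurance, destination terminal, delivery.
FOB price = 14635.36 − 3295.92 − 330.75 − 947.99 − 1148.16 = 8912.54

FOB price: CHF 8912.54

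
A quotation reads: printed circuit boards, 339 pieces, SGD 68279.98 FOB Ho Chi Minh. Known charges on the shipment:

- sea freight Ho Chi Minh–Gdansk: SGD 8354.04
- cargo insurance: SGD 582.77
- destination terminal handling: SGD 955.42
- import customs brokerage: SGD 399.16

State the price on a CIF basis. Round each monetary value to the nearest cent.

Not relevant to the conversion: destination terminal, brokerage — on the buyer under both terms; not part of either seller's price.
From FOB to CIF, the seller additionally bears: freight, insurance.
CIF price = 68279.98 + 8354.04 + 582.77 = 77216.79

CIF price: SGD 77216.79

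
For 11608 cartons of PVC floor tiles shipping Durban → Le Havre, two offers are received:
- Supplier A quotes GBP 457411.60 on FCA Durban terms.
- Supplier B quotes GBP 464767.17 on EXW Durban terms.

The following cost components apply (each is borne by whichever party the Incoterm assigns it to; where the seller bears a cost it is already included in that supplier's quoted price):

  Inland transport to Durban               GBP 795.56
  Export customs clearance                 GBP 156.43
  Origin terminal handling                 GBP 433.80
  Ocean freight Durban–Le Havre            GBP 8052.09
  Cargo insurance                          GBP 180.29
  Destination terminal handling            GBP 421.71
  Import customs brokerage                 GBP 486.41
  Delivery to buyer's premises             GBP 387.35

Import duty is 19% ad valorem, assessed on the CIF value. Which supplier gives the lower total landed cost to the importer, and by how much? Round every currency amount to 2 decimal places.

Supplier A is cheaper by GBP 9885.99

Supplier A (FCA):
CIF value = FCA price + origin terminal + freight + insurance = 457411.60 + 433.80 + 8052.09 + 180.29 = 466077.78
Import duty = 466077.78 × 19% = 88554.78
Buyer bears (A): 433.80 + 8052.09 + 180.29 + 421.71 + 486.41 + 387.35 = 9961.65
Landed cost (A) = invoice 457411.60 + 9961.65 + duty 88554.78 = 555928.03
Supplier B (EXW):
CIF value = EXW price + inland to port + export clearance + origin terminal + freight + insurance = 464767.17 + 795.56 + 156.43 + 433.80 + 8052.09 + 180.29 = 474385.34
Import duty = 474385.34 × 19% = 90133.21
Buyer bears (B): 795.56 + 156.43 + 433.80 + 8052.09 + 180.29 + 421.71 + 486.41 + 387.35 = 10913.64
Landed cost (B) = invoice 464767.17 + 10913.64 + duty 90133.21 = 565814.02
Difference = |555928.03 − 565814.02| = 9885.99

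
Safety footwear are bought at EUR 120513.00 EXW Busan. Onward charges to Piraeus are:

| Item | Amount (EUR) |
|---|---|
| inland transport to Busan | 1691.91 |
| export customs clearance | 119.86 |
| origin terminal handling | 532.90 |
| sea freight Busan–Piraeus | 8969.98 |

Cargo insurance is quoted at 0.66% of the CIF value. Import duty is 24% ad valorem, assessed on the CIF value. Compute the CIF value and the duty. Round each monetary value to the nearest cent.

Let C be the CIF value. C = EXW price + pre-shipment costs + freight + 0.66% × C
C − 0.66% × C = 120513.00 + 1691.91 + 119.86 + 532.90 + 8969.98
0.9934 × C = 131827.65
C = 131827.65 / 0.9934 = 132703.49
Insurance premium = 0.66% × 132703.49 = 875.84
Import duty = 132703.49 × 24% = 31848.84

CIF value: EUR 132703.49; import duty: EUR 31848.84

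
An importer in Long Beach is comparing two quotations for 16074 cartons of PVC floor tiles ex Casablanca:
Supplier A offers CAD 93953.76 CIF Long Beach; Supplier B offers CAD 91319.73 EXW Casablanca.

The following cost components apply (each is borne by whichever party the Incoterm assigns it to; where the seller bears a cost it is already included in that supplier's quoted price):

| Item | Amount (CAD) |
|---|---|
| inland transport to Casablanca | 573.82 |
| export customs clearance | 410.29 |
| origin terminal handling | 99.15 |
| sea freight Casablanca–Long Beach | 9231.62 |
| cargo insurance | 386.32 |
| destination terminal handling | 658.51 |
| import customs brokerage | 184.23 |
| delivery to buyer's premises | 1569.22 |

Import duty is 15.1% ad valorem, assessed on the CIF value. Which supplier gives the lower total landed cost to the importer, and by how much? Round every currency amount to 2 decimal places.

Supplier A is cheaper by CAD 9285.31

Supplier A (CIF):
The CIF price already equals the CIF value: 93953.76
Import duty = 93953.76 × 15.1% = 14187.02
Buyer bears (A): 658.51 + 184.23 + 1569.22 = 2411.96
Landed cost (A) = invoice 93953.76 + 2411.96 + duty 14187.02 = 110552.74
Supplier B (EXW):
CIF value = EXW price + inland to port + export clearance + origin terminal + freight + insurance = 91319.73 + 573.82 + 410.29 + 99.15 + 9231.62 + 386.32 = 102020.93
Import duty = 102020.93 × 15.1% = 15405.16
Buyer bears (B): 573.82 + 410.29 + 99.15 + 9231.62 + 386.32 + 658.51 + 184.23 + 1569.22 = 13113.16
Landed cost (B) = invoice 91319.73 + 13113.16 + duty 15405.16 = 119838.05
Difference = |110552.74 − 119838.05| = 9285.31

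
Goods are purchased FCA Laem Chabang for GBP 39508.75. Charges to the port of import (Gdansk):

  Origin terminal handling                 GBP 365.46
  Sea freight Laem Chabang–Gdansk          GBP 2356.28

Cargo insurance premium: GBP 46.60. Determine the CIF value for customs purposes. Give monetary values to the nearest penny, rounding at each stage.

CIF value: GBP 42277.09

CIF = FCA price + pre-shipment costs + freight + insurance
CIF = 39508.75 + 365.46 + 2356.28 + 46.60 = 42277.09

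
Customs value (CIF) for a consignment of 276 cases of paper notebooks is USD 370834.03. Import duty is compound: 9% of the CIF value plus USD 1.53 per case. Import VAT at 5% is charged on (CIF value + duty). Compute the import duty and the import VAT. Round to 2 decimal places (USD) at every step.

Import duty: USD 33797.34; import VAT: USD 20231.57

Ad valorem component: 370834.03 × 9% = 33375.06
Specific component: 276 × 1.53 = 422.28
Import duty = 33375.06 + 422.28 = 33797.34
VAT base = CIF + duty = 370834.03 + 33797.34 = 404631.37
Import VAT = 404631.37 × 5% = 20231.57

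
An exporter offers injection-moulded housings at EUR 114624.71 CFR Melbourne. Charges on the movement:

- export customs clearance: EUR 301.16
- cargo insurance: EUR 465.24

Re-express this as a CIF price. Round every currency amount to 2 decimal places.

Not relevant to the conversion: export clearance — on the seller under both CFR and CIF; already in the CFR price and stays in the CIF price.
From CFR to CIF, the seller additionally bears: insurance.
CIF price = 114624.71 + 465.24 = 115089.95

CIF price: EUR 115089.95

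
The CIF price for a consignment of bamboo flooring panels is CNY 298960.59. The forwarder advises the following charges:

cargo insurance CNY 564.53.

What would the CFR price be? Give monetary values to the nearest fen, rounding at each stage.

From CIF to CFR, the seller no longer bears: insurance.
CFR price = 298960.59 − 564.53 = 298396.06

CFR price: CNY 298396.06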